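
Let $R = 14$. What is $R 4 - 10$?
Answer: $46$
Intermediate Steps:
$R 4 - 10 = 14 \cdot 4 - 10 = 56 - 10 = 46$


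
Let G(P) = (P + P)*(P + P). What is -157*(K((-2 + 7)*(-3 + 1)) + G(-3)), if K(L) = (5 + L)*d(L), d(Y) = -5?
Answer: -9577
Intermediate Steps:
G(P) = 4*P**2 (G(P) = (2*P)*(2*P) = 4*P**2)
K(L) = -25 - 5*L (K(L) = (5 + L)*(-5) = -25 - 5*L)
-157*(K((-2 + 7)*(-3 + 1)) + G(-3)) = -157*((-25 - 5*(-2 + 7)*(-3 + 1)) + 4*(-3)**2) = -157*((-25 - 25*(-2)) + 4*9) = -157*((-25 - 5*(-10)) + 36) = -157*((-25 + 50) + 36) = -157*(25 + 36) = -157*61 = -9577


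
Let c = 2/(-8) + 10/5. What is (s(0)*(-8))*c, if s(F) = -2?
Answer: 28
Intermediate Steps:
c = 7/4 (c = 2*(-⅛) + 10*(⅕) = -¼ + 2 = 7/4 ≈ 1.7500)
(s(0)*(-8))*c = -2*(-8)*(7/4) = 16*(7/4) = 28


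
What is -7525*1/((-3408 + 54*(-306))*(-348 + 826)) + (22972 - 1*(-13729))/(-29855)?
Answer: -49920567403/40634770440 ≈ -1.2285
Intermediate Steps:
-7525*1/((-3408 + 54*(-306))*(-348 + 826)) + (22972 - 1*(-13729))/(-29855) = -7525*1/(478*(-3408 - 16524)) + (22972 + 13729)*(-1/29855) = -7525/((-19932*478)) + 36701*(-1/29855) = -7525/(-9527496) - 5243/4265 = -7525*(-1/9527496) - 5243/4265 = 7525/9527496 - 5243/4265 = -49920567403/40634770440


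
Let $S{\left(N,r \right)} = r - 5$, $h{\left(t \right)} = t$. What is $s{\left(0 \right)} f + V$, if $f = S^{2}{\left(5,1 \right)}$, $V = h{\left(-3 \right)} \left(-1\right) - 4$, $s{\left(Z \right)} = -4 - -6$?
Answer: $31$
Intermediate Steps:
$s{\left(Z \right)} = 2$ ($s{\left(Z \right)} = -4 + 6 = 2$)
$S{\left(N,r \right)} = -5 + r$
$V = -1$ ($V = \left(-3\right) \left(-1\right) - 4 = 3 - 4 = -1$)
$f = 16$ ($f = \left(-5 + 1\right)^{2} = \left(-4\right)^{2} = 16$)
$s{\left(0 \right)} f + V = 2 \cdot 16 - 1 = 32 - 1 = 31$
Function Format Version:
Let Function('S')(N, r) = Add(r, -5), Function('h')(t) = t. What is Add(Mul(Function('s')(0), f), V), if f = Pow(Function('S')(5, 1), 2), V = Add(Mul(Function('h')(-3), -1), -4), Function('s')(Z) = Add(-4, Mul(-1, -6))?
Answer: 31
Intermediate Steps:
Function('s')(Z) = 2 (Function('s')(Z) = Add(-4, 6) = 2)
Function('S')(N, r) = Add(-5, r)
V = -1 (V = Add(Mul(-3, -1), -4) = Add(3, -4) = -1)
f = 16 (f = Pow(Add(-5, 1), 2) = Pow(-4, 2) = 16)
Add(Mul(Function('s')(0), f), V) = Add(Mul(2, 16), -1) = Add(32, -1) = 31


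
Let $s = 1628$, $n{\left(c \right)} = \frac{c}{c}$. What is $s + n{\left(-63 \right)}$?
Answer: $1629$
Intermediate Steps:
$n{\left(c \right)} = 1$
$s + n{\left(-63 \right)} = 1628 + 1 = 1629$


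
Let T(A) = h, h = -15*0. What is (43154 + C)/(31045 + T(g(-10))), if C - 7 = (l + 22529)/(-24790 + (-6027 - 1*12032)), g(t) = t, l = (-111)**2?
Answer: 1849370839/1330247205 ≈ 1.3902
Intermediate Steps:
l = 12321
h = 0
T(A) = 0
C = 265093/42849 (C = 7 + (12321 + 22529)/(-24790 + (-6027 - 1*12032)) = 7 + 34850/(-24790 + (-6027 - 12032)) = 7 + 34850/(-24790 - 18059) = 7 + 34850/(-42849) = 7 + 34850*(-1/42849) = 7 - 34850/42849 = 265093/42849 ≈ 6.1867)
(43154 + C)/(31045 + T(g(-10))) = (43154 + 265093/42849)/(31045 + 0) = (1849370839/42849)/31045 = (1849370839/42849)*(1/31045) = 1849370839/1330247205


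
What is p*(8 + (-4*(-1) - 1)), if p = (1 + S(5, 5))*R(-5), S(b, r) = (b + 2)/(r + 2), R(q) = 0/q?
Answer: 0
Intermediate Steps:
R(q) = 0
S(b, r) = (2 + b)/(2 + r)
p = 0 (p = (1 + (2 + 5)/(2 + 5))*0 = (1 + 7/7)*0 = (1 + (1/7)*7)*0 = (1 + 1)*0 = 2*0 = 0)
p*(8 + (-4*(-1) - 1)) = 0*(8 + (-4*(-1) - 1)) = 0*(8 + (4 - 1)) = 0*(8 + 3) = 0*11 = 0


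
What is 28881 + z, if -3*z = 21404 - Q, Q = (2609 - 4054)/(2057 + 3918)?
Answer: 25986772/1195 ≈ 21746.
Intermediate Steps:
Q = -289/1195 (Q = -1445/5975 = -1445*1/5975 = -289/1195 ≈ -0.24184)
z = -8526023/1195 (z = -(21404 - 1*(-289/1195))/3 = -(21404 + 289/1195)/3 = -⅓*25578069/1195 = -8526023/1195 ≈ -7134.8)
28881 + z = 28881 - 8526023/1195 = 25986772/1195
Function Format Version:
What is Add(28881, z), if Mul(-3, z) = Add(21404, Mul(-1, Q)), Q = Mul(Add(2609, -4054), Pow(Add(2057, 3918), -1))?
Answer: Rational(25986772, 1195) ≈ 21746.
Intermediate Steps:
Q = Rational(-289, 1195) (Q = Mul(-1445, Pow(5975, -1)) = Mul(-1445, Rational(1, 5975)) = Rational(-289, 1195) ≈ -0.24184)
z = Rational(-8526023, 1195) (z = Mul(Rational(-1, 3), Add(21404, Mul(-1, Rational(-289, 1195)))) = Mul(Rational(-1, 3), Add(21404, Rational(289, 1195))) = Mul(Rational(-1, 3), Rational(25578069, 1195)) = Rational(-8526023, 1195) ≈ -7134.8)
Add(28881, z) = Add(28881, Rational(-8526023, 1195)) = Rational(25986772, 1195)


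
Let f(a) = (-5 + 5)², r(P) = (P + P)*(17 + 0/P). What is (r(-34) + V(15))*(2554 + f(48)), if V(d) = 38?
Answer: -2855372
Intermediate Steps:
r(P) = 34*P (r(P) = (2*P)*(17 + 0) = (2*P)*17 = 34*P)
f(a) = 0 (f(a) = 0² = 0)
(r(-34) + V(15))*(2554 + f(48)) = (34*(-34) + 38)*(2554 + 0) = (-1156 + 38)*2554 = -1118*2554 = -2855372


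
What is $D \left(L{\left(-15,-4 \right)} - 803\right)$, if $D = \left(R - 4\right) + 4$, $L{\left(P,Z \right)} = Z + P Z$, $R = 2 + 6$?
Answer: $-5976$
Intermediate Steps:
$R = 8$
$D = 8$ ($D = \left(8 - 4\right) + 4 = 4 + 4 = 8$)
$D \left(L{\left(-15,-4 \right)} - 803\right) = 8 \left(- 4 \left(1 - 15\right) - 803\right) = 8 \left(\left(-4\right) \left(-14\right) - 803\right) = 8 \left(56 - 803\right) = 8 \left(-747\right) = -5976$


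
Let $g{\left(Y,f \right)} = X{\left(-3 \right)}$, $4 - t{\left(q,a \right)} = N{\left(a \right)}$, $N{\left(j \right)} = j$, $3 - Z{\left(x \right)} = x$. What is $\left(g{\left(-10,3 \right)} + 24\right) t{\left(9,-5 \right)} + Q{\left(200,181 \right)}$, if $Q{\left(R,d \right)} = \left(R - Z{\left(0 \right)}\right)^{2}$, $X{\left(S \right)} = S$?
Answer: $38998$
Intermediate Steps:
$Z{\left(x \right)} = 3 - x$
$t{\left(q,a \right)} = 4 - a$
$g{\left(Y,f \right)} = -3$
$Q{\left(R,d \right)} = \left(-3 + R\right)^{2}$ ($Q{\left(R,d \right)} = \left(R - \left(3 - 0\right)\right)^{2} = \left(R - \left(3 + 0\right)\right)^{2} = \left(R - 3\right)^{2} = \left(-3 + R\right)^{2}$)
$\left(g{\left(-10,3 \right)} + 24\right) t{\left(9,-5 \right)} + Q{\left(200,181 \right)} = \left(-3 + 24\right) \left(4 - -5\right) + \left(-3 + 200\right)^{2} = 21 \left(4 + 5\right) + 197^{2} = 21 \cdot 9 + 38809 = 189 + 38809 = 38998$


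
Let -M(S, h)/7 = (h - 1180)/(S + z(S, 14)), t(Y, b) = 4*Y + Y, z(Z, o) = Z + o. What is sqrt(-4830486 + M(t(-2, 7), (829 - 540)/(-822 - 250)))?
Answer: I*sqrt(12493574163390)/1608 ≈ 2198.1*I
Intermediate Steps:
t(Y, b) = 5*Y
M(S, h) = -7*(-1180 + h)/(14 + 2*S) (M(S, h) = -7*(h - 1180)/(S + (S + 14)) = -7*(-1180 + h)/(S + (14 + S)) = -7*(-1180 + h)/(14 + 2*S))
sqrt(-4830486 + M(t(-2, 7), (829 - 540)/(-822 - 250))) = sqrt(-4830486 + 7*(1180 - (829 - 540)/(-822 - 250))/(2*(7 + 5*(-2)))) = sqrt(-4830486 + 7*(1180 - 289/(-1072))/(2*(7 - 10))) = sqrt(-4830486 + (7/2)*(1180 - 289*(-1)/1072)/(-3)) = sqrt(-4830486 + (7/2)*(-1/3)*(1180 - 1*(-289/1072))) = sqrt(-4830486 + (7/2)*(-1/3)*(1180 + 289/1072)) = sqrt(-4830486 + (7/2)*(-1/3)*(1265249/1072)) = sqrt(-4830486 - 8856743/6432) = sqrt(-31078542695/6432) = I*sqrt(12493574163390)/1608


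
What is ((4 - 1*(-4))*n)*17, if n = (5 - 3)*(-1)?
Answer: -272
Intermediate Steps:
n = -2 (n = 2*(-1) = -2)
((4 - 1*(-4))*n)*17 = ((4 - 1*(-4))*(-2))*17 = ((4 + 4)*(-2))*17 = (8*(-2))*17 = -16*17 = -272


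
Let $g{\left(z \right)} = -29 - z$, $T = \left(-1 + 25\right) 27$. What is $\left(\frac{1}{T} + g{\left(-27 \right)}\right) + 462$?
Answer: $\frac{298081}{648} \approx 460.0$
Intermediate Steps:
$T = 648$ ($T = 24 \cdot 27 = 648$)
$\left(\frac{1}{T} + g{\left(-27 \right)}\right) + 462 = \left(\frac{1}{648} - 2\right) + 462 = - \frac{1295}{648} + 462 = \frac{298081}{648}$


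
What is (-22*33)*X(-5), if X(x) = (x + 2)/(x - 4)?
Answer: -242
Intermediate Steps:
X(x) = (2 + x)/(-4 + x)
(-22*33)*X(-5) = (-22*33)*((2 - 5)/(-4 - 5)) = -726*(-3)/(-9) = -(-242)*(-3)/3 = -726*⅓ = -242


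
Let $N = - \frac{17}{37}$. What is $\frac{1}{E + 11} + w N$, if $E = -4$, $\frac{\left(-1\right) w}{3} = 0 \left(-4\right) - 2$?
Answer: $- \frac{677}{259} \approx -2.6139$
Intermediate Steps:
$w = 6$ ($w = - 3 \left(0 \left(-4\right) - 2\right) = - 3 \left(0 - 2\right) = \left(-3\right) \left(-2\right) = 6$)
$N = - \frac{17}{37}$ ($N = \left(-17\right) \frac{1}{37} = - \frac{17}{37} \approx -0.45946$)
$\frac{1}{E + 11} + w N = \frac{1}{-4 + 11} + 6 \left(- \frac{17}{37}\right) = \frac{1}{7} - \frac{102}{37} = - \frac{677}{259}$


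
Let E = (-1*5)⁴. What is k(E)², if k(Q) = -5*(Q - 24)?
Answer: 9030025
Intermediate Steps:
E = 625 (E = (-5)⁴ = 625)
k(Q) = 120 - 5*Q (k(Q) = -5*(-24 + Q) = 120 - 5*Q)
k(E)² = (120 - 5*625)² = (120 - 3125)² = (-3005)² = 9030025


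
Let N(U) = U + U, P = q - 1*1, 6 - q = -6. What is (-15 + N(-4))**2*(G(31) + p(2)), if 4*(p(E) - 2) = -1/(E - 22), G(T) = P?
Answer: 550689/80 ≈ 6883.6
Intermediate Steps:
q = 12 (q = 6 - 1*(-6) = 6 + 6 = 12)
P = 11 (P = 12 - 1*1 = 12 - 1 = 11)
G(T) = 11
N(U) = 2*U
p(E) = 2 - 1/(4*(-22 + E)) (p(E) = 2 + (-1/(E - 22))/4 = 2 + (-1/(-22 + E))/4 = 2 - 1/(4*(-22 + E)))
(-15 + N(-4))**2*(G(31) + p(2)) = (-15 + 2*(-4))**2*(11 + (-177 + 8*2)/(4*(-22 + 2))) = (-15 - 8)**2*(11 + (1/4)*(-177 + 16)/(-20)) = (-23)**2*(11 + (1/4)*(-1/20)*(-161)) = 529*(11 + 161/80) = 529*(1041/80) = 550689/80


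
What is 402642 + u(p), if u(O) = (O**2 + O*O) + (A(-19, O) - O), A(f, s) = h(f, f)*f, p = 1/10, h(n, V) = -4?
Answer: 10067948/25 ≈ 4.0272e+5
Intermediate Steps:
p = 1/10 ≈ 0.10000
A(f, s) = -4*f
u(O) = 76 - O + 2*O**2 (u(O) = (O**2 + O*O) + (-4*(-19) - O) = (O**2 + O**2) + (76 - O) = 2*O**2 + (76 - O) = 76 - O + 2*O**2)
402642 + u(p) = 402642 + (76 - 1*1/10 + 2*(1/10)**2) = 402642 + (76 - 1/10 + 2*(1/100)) = 402642 + (76 - 1/10 + 1/50) = 402642 + 1898/25 = 10067948/25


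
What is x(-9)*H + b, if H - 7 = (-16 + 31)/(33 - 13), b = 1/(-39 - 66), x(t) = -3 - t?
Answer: 9763/210 ≈ 46.490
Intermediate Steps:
b = -1/105 (b = 1/(-105) = -1/105 ≈ -0.0095238)
H = 31/4 (H = 7 + (-16 + 31)/(33 - 13) = 7 + 15/20 = 7 + 15*(1/20) = 7 + ¾ = 31/4 ≈ 7.7500)
x(-9)*H + b = (-3 - 1*(-9))*(31/4) - 1/105 = (-3 + 9)*(31/4) - 1/105 = 6*(31/4) - 1/105 = 93/2 - 1/105 = 9763/210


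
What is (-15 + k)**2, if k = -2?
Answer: 289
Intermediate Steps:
(-15 + k)**2 = (-15 - 2)**2 = (-17)**2 = 289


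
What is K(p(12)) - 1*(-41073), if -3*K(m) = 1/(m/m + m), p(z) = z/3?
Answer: 616094/15 ≈ 41073.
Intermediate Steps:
p(z) = z/3 (p(z) = z*(⅓) = z/3)
K(m) = -1/(3*(1 + m)) (K(m) = -1/(3*(m/m + m)) = -1/(3*(1 + m)))
K(p(12)) - 1*(-41073) = -1/(3 + 3*((⅓)*12)) - 1*(-41073) = -1/(3 + 3*4) + 41073 = -1/(3 + 12) + 41073 = -1/15 + 41073 = 616094/15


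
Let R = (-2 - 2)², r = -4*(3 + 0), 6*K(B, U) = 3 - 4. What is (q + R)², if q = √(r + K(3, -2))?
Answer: (96 + I*√438)²/36 ≈ 243.83 + 111.62*I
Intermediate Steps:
K(B, U) = -⅙ (K(B, U) = (3 - 4)/6 = (⅙)*(-1) = -⅙)
r = -12 (r = -4*3 = -12)
R = 16 (R = (-4)² = 16)
q = I*√438/6 (q = √(-12 - ⅙) = √(-73/6) = I*√438/6 ≈ 3.4881*I)
(q + R)² = (I*√438/6 + 16)² = (16 + I*√438/6)²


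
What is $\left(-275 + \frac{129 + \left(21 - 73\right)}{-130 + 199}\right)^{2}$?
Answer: $\frac{357134404}{4761} \approx 75013.0$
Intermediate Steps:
$\left(-275 + \frac{129 + \left(21 - 73\right)}{-130 + 199}\right)^{2} = \left(-275 + \frac{129 - 52}{69}\right)^{2} = \left(-275 + 77 \cdot \frac{1}{69}\right)^{2} = \left(-275 + \frac{77}{69}\right)^{2} = \left(- \frac{18898}{69}\right)^{2} = \frac{357134404}{4761}$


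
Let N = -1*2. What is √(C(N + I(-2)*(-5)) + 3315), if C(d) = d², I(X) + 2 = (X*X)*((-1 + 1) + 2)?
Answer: √4339 ≈ 65.871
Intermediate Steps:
N = -2
I(X) = -2 + 2*X² (I(X) = -2 + (X*X)*((-1 + 1) + 2) = -2 + X²*(0 + 2) = -2 + X²*2 = -2 + 2*X²)
√(C(N + I(-2)*(-5)) + 3315) = √((-2 + (-2 + 2*(-2)²)*(-5))² + 3315) = √((-2 + (-2 + 2*4)*(-5))² + 3315) = √((-2 + (-2 + 8)*(-5))² + 3315) = √((-2 + 6*(-5))² + 3315) = √((-2 - 30)² + 3315) = √((-32)² + 3315) = √(1024 + 3315) = √4339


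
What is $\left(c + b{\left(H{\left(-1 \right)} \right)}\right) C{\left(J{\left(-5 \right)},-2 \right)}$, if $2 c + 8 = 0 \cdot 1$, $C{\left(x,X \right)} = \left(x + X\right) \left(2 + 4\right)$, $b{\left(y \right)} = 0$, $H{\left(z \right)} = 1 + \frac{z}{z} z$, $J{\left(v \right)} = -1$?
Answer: $72$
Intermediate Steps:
$H{\left(z \right)} = 1 + z$ ($H{\left(z \right)} = 1 + 1 z = 1 + z$)
$C{\left(x,X \right)} = 6 X + 6 x$ ($C{\left(x,X \right)} = \left(X + x\right) 6 = 6 X + 6 x$)
$c = -4$ ($c = -4 + \frac{0 \cdot 1}{2} = -4 + \frac{1}{2} \cdot 0 = -4 + 0 = -4$)
$\left(c + b{\left(H{\left(-1 \right)} \right)}\right) C{\left(J{\left(-5 \right)},-2 \right)} = \left(-4 + 0\right) \left(6 \left(-2\right) + 6 \left(-1\right)\right) = - 4 \left(-12 - 6\right) = \left(-4\right) \left(-18\right) = 72$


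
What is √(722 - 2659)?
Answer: I*√1937 ≈ 44.011*I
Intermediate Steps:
√(722 - 2659) = √(-1937) = I*√1937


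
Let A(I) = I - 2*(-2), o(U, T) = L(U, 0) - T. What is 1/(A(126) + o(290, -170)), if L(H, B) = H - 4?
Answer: 1/586 ≈ 0.0017065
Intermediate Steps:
L(H, B) = -4 + H
o(U, T) = -4 + U - T (o(U, T) = (-4 + U) - T = -4 + U - T)
A(I) = 4 + I (A(I) = I + 4 = 4 + I)
1/(A(126) + o(290, -170)) = 1/((4 + 126) + (-4 + 290 - 1*(-170))) = 1/(130 + (-4 + 290 + 170)) = 1/(130 + 456) = 1/586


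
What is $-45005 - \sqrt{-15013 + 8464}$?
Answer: $-45005 - i \sqrt{6549} \approx -45005.0 - 80.926 i$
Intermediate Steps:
$-45005 - \sqrt{-15013 + 8464} = -45005 - \sqrt{-6549} = -45005 - i \sqrt{6549}$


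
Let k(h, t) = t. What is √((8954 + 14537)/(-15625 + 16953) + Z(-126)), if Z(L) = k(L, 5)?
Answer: √2500873/332 ≈ 4.7633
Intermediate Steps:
Z(L) = 5
√((8954 + 14537)/(-15625 + 16953) + Z(-126)) = √((8954 + 14537)/(-15625 + 16953) + 5) = √(23491/1328 + 5) = √(30131/1328) = √2500873/332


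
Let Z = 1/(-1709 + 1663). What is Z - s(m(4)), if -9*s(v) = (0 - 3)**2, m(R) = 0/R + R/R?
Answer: 45/46 ≈ 0.97826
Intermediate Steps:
Z = -1/46 (Z = 1/(-46) = -1/46 ≈ -0.021739)
m(R) = 1 (m(R) = 0 + 1 = 1)
s(v) = -1 (s(v) = -(0 - 3)**2/9 = -1/9*(-3)**2 = -1/9*9 = -1)
Z - s(m(4)) = -1/46 - 1*(-1) = -1/46 + 1 = 45/46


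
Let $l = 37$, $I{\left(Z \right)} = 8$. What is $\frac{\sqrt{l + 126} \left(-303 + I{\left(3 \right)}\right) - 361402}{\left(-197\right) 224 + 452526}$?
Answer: $- \frac{180701}{204199} - \frac{5 \sqrt{163}}{6922} \approx -0.89415$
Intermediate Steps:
$\frac{\sqrt{l + 126} \left(-303 + I{\left(3 \right)}\right) - 361402}{\left(-197\right) 224 + 452526} = \frac{\sqrt{37 + 126} \left(-303 + 8\right) - 361402}{\left(-197\right) 224 + 452526} = \frac{\sqrt{163} \left(-295\right) - 361402}{-44128 + 452526} = \frac{- 295 \sqrt{163} - 361402}{408398} = \left(-361402 - 295 \sqrt{163}\right) \frac{1}{408398} = - \frac{180701}{204199} - \frac{5 \sqrt{163}}{6922}$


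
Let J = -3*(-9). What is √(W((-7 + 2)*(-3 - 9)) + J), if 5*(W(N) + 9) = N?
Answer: √30 ≈ 5.4772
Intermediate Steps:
W(N) = -9 + N/5
J = 27
√(W((-7 + 2)*(-3 - 9)) + J) = √((-9 + ((-7 + 2)*(-3 - 9))/5) + 27) = √((-9 + (-5*(-12))/5) + 27) = √((-9 + (⅕)*60) + 27) = √((-9 + 12) + 27) = √(3 + 27) = √30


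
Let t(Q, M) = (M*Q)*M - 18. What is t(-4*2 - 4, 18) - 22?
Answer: -3928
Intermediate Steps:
t(Q, M) = -18 + Q*M² (t(Q, M) = Q*M² - 18 = -18 + Q*M²)
t(-4*2 - 4, 18) - 22 = (-18 + (-4*2 - 4)*18²) - 22 = (-18 + (-8 - 4)*324) - 22 = (-18 - 12*324) - 22 = (-18 - 3888) - 22 = -3906 - 22 = -3928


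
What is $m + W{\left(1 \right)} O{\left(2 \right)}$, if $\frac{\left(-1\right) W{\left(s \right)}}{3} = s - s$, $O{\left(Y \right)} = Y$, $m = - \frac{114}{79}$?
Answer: $- \frac{114}{79} \approx -1.443$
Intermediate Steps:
$m = - \frac{114}{79}$ ($m = \left(-114\right) \frac{1}{79} = - \frac{114}{79} \approx -1.443$)
$W{\left(s \right)} = 0$ ($W{\left(s \right)} = - 3 \left(s - s\right) = \left(-3\right) 0 = 0$)
$m + W{\left(1 \right)} O{\left(2 \right)} = - \frac{114}{79} + 0 \cdot 2 = - \frac{114}{79} + 0 = - \frac{114}{79}$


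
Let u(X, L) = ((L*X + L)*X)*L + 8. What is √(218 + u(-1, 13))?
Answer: √226 ≈ 15.033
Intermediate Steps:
u(X, L) = 8 + L*X*(L + L*X) (u(X, L) = ((L + L*X)*X)*L + 8 = (X*(L + L*X))*L + 8 = L*X*(L + L*X) + 8 = 8 + L*X*(L + L*X))
√(218 + u(-1, 13)) = √(218 + (8 - 1*13² + 13²*(-1)²)) = √(218 + (8 - 1*169 + 169*1)) = √(218 + (8 - 169 + 169)) = √(218 + 8) = √226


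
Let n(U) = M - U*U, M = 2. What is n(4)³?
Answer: -2744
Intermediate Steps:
n(U) = 2 - U² (n(U) = 2 - U*U = 2 - U²)
n(4)³ = (2 - 1*4²)³ = (2 - 1*16)³ = (2 - 16)³ = (-14)³ = -2744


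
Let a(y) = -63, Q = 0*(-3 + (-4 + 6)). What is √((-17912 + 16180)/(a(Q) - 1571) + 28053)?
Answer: √18725776439/817 ≈ 167.49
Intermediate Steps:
Q = 0 (Q = 0*(-3 + 2) = 0*(-1) = 0)
√((-17912 + 16180)/(a(Q) - 1571) + 28053) = √((-17912 + 16180)/(-63 - 1571) + 28053) = √(-1732/(-1634) + 28053) = √(-1732*(-1/1634) + 28053) = √(866/817 + 28053) = √(22920167/817) = √18725776439/817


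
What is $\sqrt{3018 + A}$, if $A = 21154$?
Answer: $2 \sqrt{6043} \approx 155.47$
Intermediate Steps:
$\sqrt{3018 + A} = \sqrt{3018 + 21154} = \sqrt{24172} = 2 \sqrt{6043}$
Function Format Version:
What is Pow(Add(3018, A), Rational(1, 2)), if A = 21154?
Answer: Mul(2, Pow(6043, Rational(1, 2))) ≈ 155.47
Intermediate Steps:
Pow(Add(3018, A), Rational(1, 2)) = Pow(Add(3018, 21154), Rational(1, 2)) = Pow(24172, Rational(1, 2)) = Mul(2, Pow(6043, Rational(1, 2)))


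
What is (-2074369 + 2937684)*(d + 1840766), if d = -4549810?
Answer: -2338758320860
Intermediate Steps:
(-2074369 + 2937684)*(d + 1840766) = (-2074369 + 2937684)*(-4549810 + 1840766) = 863315*(-2709044) = -2338758320860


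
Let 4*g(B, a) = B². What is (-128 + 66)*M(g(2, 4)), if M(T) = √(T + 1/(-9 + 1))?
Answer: -31*√14/2 ≈ -57.996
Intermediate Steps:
g(B, a) = B²/4
M(T) = √(-⅛ + T) (M(T) = √(T + 1/(-8)) = √(T - ⅛) = √(-⅛ + T))
(-128 + 66)*M(g(2, 4)) = (-128 + 66)*(√(-2 + 16*((¼)*2²))/4) = -31*√(-2 + 16*((¼)*4))/2 = -31*√(-2 + 16*1)/2 = -31*√(-2 + 16)/2 = -31*√14/2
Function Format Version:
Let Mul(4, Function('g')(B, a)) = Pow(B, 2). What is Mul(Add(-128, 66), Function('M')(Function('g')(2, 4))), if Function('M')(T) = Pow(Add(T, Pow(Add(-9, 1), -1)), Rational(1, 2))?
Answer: Mul(Rational(-31, 2), Pow(14, Rational(1, 2))) ≈ -57.996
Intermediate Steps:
Function('g')(B, a) = Mul(Rational(1, 4), Pow(B, 2))
Function('M')(T) = Pow(Add(Rational(-1, 8), T), Rational(1, 2)) (Function('M')(T) = Pow(Add(T, Pow(-8, -1)), Rational(1, 2)) = Pow(Add(T, Rational(-1, 8)), Rational(1, 2)) = Pow(Add(Rational(-1, 8), T), Rational(1, 2)))
Mul(Add(-128, 66), Function('M')(Function('g')(2, 4))) = Mul(Add(-128, 66), Mul(Rational(1, 4), Pow(Add(-2, Mul(16, Mul(Rational(1, 4), Pow(2, 2)))), Rational(1, 2)))) = Mul(-62, Mul(Rational(1, 4), Pow(Add(-2, Mul(16, Mul(Rational(1, 4), 4))), Rational(1, 2)))) = Mul(-62, Mul(Rational(1, 4), Pow(Add(-2, Mul(16, 1)), Rational(1, 2)))) = Mul(-62, Mul(Rational(1, 4), Pow(Add(-2, 16), Rational(1, 2)))) = Mul(-62, Mul(Rational(1, 4), Pow(14, Rational(1, 2)))) = Mul(Rational(-31, 2), Pow(14, Rational(1, 2)))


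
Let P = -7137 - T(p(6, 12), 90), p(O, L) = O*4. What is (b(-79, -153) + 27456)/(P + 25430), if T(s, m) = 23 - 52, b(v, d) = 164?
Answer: 13810/9161 ≈ 1.5075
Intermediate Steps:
p(O, L) = 4*O
T(s, m) = -29
P = -7108 (P = -7137 - 1*(-29) = -7137 + 29 = -7108)
(b(-79, -153) + 27456)/(P + 25430) = (164 + 27456)/(-7108 + 25430) = 27620/18322 = 27620*(1/18322) = 13810/9161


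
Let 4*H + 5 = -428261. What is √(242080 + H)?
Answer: 3*√60006/2 ≈ 367.44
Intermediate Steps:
H = -214133/2 (H = -5/4 + (¼)*(-428261) = -5/4 - 428261/4 = -214133/2 ≈ -1.0707e+5)
√(242080 + H) = √(242080 - 214133/2) = √(270027/2) = 3*√60006/2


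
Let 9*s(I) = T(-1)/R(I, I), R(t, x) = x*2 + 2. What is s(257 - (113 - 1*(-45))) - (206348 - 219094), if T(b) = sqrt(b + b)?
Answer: 12746 + I*sqrt(2)/1800 ≈ 12746.0 + 0.00078567*I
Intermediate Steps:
R(t, x) = 2 + 2*x (R(t, x) = 2*x + 2 = 2 + 2*x)
T(b) = sqrt(2)*sqrt(b) (T(b) = sqrt(2*b) = sqrt(2)*sqrt(b))
s(I) = I*sqrt(2)/(9*(2 + 2*I)) (s(I) = ((sqrt(2)*sqrt(-1))/(2 + 2*I))/9 = ((sqrt(2)*I)/(2 + 2*I))/9 = ((I*sqrt(2))/(2 + 2*I))/9 = (I*sqrt(2)/(2 + 2*I))/9 = I*sqrt(2)/(9*(2 + 2*I)))
s(257 - (113 - 1*(-45))) - (206348 - 219094) = I*sqrt(2)/(18*(1 + (257 - (113 - 1*(-45))))) - (206348 - 219094) = I*sqrt(2)/(18*(1 + (257 - (113 + 45)))) - 1*(-12746) = I*sqrt(2)/(18*(1 + (257 - 1*158))) + 12746 = I*sqrt(2)/(18*(1 + (257 - 158))) + 12746 = I*sqrt(2)/(18*(1 + 99)) + 12746 = (1/18)*I*sqrt(2)/100 + 12746 = (1/18)*I*sqrt(2)*(1/100) + 12746 = I*sqrt(2)/1800 + 12746 = 12746 + I*sqrt(2)/1800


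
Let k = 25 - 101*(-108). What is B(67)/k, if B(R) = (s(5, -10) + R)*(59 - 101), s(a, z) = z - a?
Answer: -168/841 ≈ -0.19976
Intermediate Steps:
B(R) = 630 - 42*R (B(R) = ((-10 - 1*5) + R)*(59 - 101) = ((-10 - 5) + R)*(-42) = (-15 + R)*(-42) = 630 - 42*R)
k = 10933 (k = 25 + 10908 = 10933)
B(67)/k = (630 - 42*67)/10933 = (630 - 2814)*(1/10933) = -2184*1/10933 = -168/841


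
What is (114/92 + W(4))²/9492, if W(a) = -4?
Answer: 16129/20085072 ≈ 0.00080303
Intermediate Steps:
(114/92 + W(4))²/9492 = (114/92 - 4)²/9492 = (114*(1/92) - 4)²*(1/9492) = (57/46 - 4)²*(1/9492) = (-127/46)²*(1/9492) = (16129/2116)*(1/9492) = 16129/20085072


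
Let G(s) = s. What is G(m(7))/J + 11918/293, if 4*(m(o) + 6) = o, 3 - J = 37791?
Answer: 1801434517/44287536 ≈ 40.676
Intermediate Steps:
J = -37788 (J = 3 - 1*37791 = 3 - 37791 = -37788)
m(o) = -6 + o/4
G(m(7))/J + 11918/293 = (-6 + (¼)*7)/(-37788) + 11918/293 = (-6 + 7/4)*(-1/37788) + 11918*(1/293) = -17/4*(-1/37788) + 11918/293 = 17/151152 + 11918/293 = 1801434517/44287536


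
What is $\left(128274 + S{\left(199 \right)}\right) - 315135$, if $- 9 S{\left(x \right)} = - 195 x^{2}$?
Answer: $\frac{2013482}{3} \approx 6.7116 \cdot 10^{5}$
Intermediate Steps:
$S{\left(x \right)} = \frac{65 x^{2}}{3}$ ($S{\left(x \right)} = - \frac{\left(-195\right) x^{2}}{9} = \frac{65 x^{2}}{3}$)
$\left(128274 + S{\left(199 \right)}\right) - 315135 = \left(128274 + \frac{65 \cdot 199^{2}}{3}\right) - 315135 = \left(128274 + \frac{65}{3} \cdot 39601\right) - 315135 = \left(128274 + \frac{2574065}{3}\right) - 315135 = \frac{2958887}{3} - 315135 = \frac{2013482}{3}$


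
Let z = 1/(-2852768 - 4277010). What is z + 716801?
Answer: 5110632000177/7129778 ≈ 7.1680e+5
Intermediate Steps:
z = -1/7129778 (z = 1/(-7129778) = -1/7129778 ≈ -1.4026e-7)
z + 716801 = -1/7129778 + 716801 = 5110632000177/7129778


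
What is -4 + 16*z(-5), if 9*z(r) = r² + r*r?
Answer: 764/9 ≈ 84.889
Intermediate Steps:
z(r) = 2*r²/9 (z(r) = (r² + r*r)/9 = (r² + r²)/9 = (2*r²)/9 = 2*r²/9)
-4 + 16*z(-5) = -4 + 16*((2/9)*(-5)²) = -4 + 16*((2/9)*25) = -4 + 16*(50/9) = -4 + 800/9 = 764/9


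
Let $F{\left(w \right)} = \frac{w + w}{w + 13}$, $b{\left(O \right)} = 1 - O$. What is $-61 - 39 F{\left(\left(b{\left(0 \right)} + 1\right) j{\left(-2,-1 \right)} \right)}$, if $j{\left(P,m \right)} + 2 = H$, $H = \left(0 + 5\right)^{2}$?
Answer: $- \frac{7187}{59} \approx -121.81$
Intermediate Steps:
$H = 25$ ($H = 5^{2} = 25$)
$j{\left(P,m \right)} = 23$ ($j{\left(P,m \right)} = -2 + 25 = 23$)
$F{\left(w \right)} = \frac{2 w}{13 + w}$
$-61 - 39 F{\left(\left(b{\left(0 \right)} + 1\right) j{\left(-2,-1 \right)} \right)} = -61 - 39 \frac{2 \left(\left(1 - 0\right) + 1\right) 23}{13 + \left(\left(1 - 0\right) + 1\right) 23} = -61 - 39 \frac{2 \left(\left(1 + 0\right) + 1\right) 23}{13 + \left(\left(1 + 0\right) + 1\right) 23} = -61 - 39 \frac{2 \left(1 + 1\right) 23}{13 + \left(1 + 1\right) 23} = -61 - 39 \frac{2 \cdot 2 \cdot 23}{13 + 2 \cdot 23} = -61 - 39 \cdot 2 \cdot 46 \frac{1}{13 + 46} = -61 - 39 \cdot 2 \cdot 46 \cdot \frac{1}{59} = -61 - \frac{3588}{59} = - \frac{7187}{59}$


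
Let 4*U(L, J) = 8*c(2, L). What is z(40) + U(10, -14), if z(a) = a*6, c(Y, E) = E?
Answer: 260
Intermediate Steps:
z(a) = 6*a
U(L, J) = 2*L (U(L, J) = (8*L)/4 = 2*L)
z(40) + U(10, -14) = 6*40 + 2*10 = 240 + 20 = 260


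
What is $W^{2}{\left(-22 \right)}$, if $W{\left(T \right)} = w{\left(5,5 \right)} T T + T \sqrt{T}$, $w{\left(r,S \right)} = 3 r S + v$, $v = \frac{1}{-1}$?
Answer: $1282775208 - 1575904 i \sqrt{22} \approx 1.2828 \cdot 10^{9} - 7.3916 \cdot 10^{6} i$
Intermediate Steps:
$v = -1$
$w{\left(r,S \right)} = -1 + 3 S r$ ($w{\left(r,S \right)} = 3 r S - 1 = 3 S r - 1 = -1 + 3 S r$)
$W{\left(T \right)} = T^{\frac{3}{2}} + 74 T^{2}$ ($W{\left(T \right)} = \left(-1 + 3 \cdot 5 \cdot 5\right) T T + T \sqrt{T} = \left(-1 + 75\right) T^{2} + T^{\frac{3}{2}} = 74 T^{2} + T^{\frac{3}{2}} = T^{\frac{3}{2}} + 74 T^{2}$)
$W^{2}{\left(-22 \right)} = \left(\left(-22\right)^{\frac{3}{2}} + 74 \left(-22\right)^{2}\right)^{2} = \left(- 22 i \sqrt{22} + 74 \cdot 484\right)^{2} = \left(- 22 i \sqrt{22} + 35816\right)^{2} = \left(35816 - 22 i \sqrt{22}\right)^{2}$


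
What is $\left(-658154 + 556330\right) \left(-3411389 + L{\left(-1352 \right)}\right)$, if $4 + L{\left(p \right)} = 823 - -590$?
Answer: $347217803520$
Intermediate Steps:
$L{\left(p \right)} = 1409$ ($L{\left(p \right)} = -4 + \left(823 - -590\right) = -4 + \left(823 + 590\right) = -4 + 1413 = 1409$)
$\left(-658154 + 556330\right) \left(-3411389 + L{\left(-1352 \right)}\right) = \left(-658154 + 556330\right) \left(-3411389 + 1409\right) = \left(-101824\right) \left(-3409980\right) = 347217803520$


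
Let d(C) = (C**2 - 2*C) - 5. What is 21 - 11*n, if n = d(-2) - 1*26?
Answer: 274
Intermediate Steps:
d(C) = -5 + C**2 - 2*C
n = -23 (n = (-5 + (-2)**2 - 2*(-2)) - 1*26 = (-5 + 4 + 4) - 26 = 3 - 26 = -23)
21 - 11*n = 21 - 11*(-23) = 21 + 253 = 274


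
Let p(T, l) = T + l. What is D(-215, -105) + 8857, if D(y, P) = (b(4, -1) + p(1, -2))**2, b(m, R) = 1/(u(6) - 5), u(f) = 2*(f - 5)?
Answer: 79729/9 ≈ 8858.8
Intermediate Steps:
u(f) = -10 + 2*f (u(f) = 2*(-5 + f) = -10 + 2*f)
b(m, R) = -1/3 (b(m, R) = 1/((-10 + 2*6) - 5) = 1/((-10 + 12) - 5) = 1/(2 - 5) = 1/(-3) = -1/3)
D(y, P) = 16/9 (D(y, P) = (-1/3 + (1 - 2))**2 = (-1/3 - 1)**2 = (-4/3)**2 = 16/9)
D(-215, -105) + 8857 = 16/9 + 8857 = 79729/9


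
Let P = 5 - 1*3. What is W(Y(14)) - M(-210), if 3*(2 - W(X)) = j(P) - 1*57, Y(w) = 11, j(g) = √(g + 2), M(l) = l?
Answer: 691/3 ≈ 230.33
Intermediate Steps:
P = 2 (P = 5 - 3 = 2)
j(g) = √(2 + g)
W(X) = 61/3 (W(X) = 2 - (√(2 + 2) - 1*57)/3 = 2 - (√4 - 57)/3 = 2 - (2 - 57)/3 = 2 - ⅓*(-55) = 2 + 55/3 = 61/3)
W(Y(14)) - M(-210) = 61/3 - 1*(-210) = 61/3 + 210 = 691/3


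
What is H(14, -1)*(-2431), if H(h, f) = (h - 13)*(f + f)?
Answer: 4862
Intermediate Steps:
H(h, f) = 2*f*(-13 + h) (H(h, f) = (-13 + h)*(2*f) = 2*f*(-13 + h))
H(14, -1)*(-2431) = (2*(-1)*(-13 + 14))*(-2431) = (2*(-1)*1)*(-2431) = -2*(-2431) = 4862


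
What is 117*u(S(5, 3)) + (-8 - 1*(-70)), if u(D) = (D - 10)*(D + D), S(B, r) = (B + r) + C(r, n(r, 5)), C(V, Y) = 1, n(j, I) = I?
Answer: -2044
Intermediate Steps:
S(B, r) = 1 + B + r (S(B, r) = (B + r) + 1 = 1 + B + r)
u(D) = 2*D*(-10 + D) (u(D) = (-10 + D)*(2*D) = 2*D*(-10 + D))
117*u(S(5, 3)) + (-8 - 1*(-70)) = 117*(2*(1 + 5 + 3)*(-10 + (1 + 5 + 3))) + (-8 - 1*(-70)) = 117*(2*9*(-10 + 9)) + (-8 + 70) = 117*(2*9*(-1)) + 62 = 117*(-18) + 62 = -2106 + 62 = -2044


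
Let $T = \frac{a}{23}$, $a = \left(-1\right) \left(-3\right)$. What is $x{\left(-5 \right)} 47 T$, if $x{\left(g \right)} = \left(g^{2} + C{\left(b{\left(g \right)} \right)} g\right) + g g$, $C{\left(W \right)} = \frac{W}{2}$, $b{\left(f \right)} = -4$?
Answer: $\frac{8460}{23} \approx 367.83$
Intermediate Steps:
$a = 3$
$C{\left(W \right)} = \frac{W}{2}$ ($C{\left(W \right)} = W \frac{1}{2} = \frac{W}{2}$)
$x{\left(g \right)} = - 2 g + 2 g^{2}$ ($x{\left(g \right)} = \left(g^{2} + \frac{1}{2} \left(-4\right) g\right) + g g = \left(g^{2} - 2 g\right) + g^{2} = - 2 g + 2 g^{2}$)
$T = \frac{3}{23} \approx 0.13043$
$x{\left(-5 \right)} 47 T = 2 \left(-5\right) \left(-1 - 5\right) 47 \cdot \frac{3}{23} = 2 \left(-5\right) \left(-6\right) 47 \cdot \frac{3}{23} = 60 \cdot 47 \cdot \frac{3}{23} = 2820 \cdot \frac{3}{23} = \frac{8460}{23}$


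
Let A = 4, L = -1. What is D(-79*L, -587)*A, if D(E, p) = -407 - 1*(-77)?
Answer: -1320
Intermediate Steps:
D(E, p) = -330 (D(E, p) = -407 + 77 = -330)
D(-79*L, -587)*A = -330*4 = -1320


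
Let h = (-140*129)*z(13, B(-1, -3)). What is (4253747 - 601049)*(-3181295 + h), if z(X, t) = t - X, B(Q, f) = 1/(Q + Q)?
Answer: -10729745584530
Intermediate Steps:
B(Q, f) = 1/(2*Q)
h = 243810 (h = (-140*129)*((1/2)/(-1) - 1*13) = -18060*((1/2)*(-1) - 13) = -18060*(-1/2 - 13) = -18060*(-27/2) = 243810)
(4253747 - 601049)*(-3181295 + h) = (4253747 - 601049)*(-3181295 + 243810) = 3652698*(-2937485) = -10729745584530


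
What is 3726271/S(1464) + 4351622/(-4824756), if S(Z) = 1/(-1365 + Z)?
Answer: 889928241885551/2412378 ≈ 3.6890e+8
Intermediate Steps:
3726271/S(1464) + 4351622/(-4824756) = 3726271/(1/(-1365 + 1464)) + 4351622/(-4824756) = 3726271/(1/99) + 4351622*(-1/4824756) = 3726271/(1/99) - 2175811/2412378 = 3726271*99 - 2175811/2412378 = 368900829 - 2175811/2412378 = 889928241885551/2412378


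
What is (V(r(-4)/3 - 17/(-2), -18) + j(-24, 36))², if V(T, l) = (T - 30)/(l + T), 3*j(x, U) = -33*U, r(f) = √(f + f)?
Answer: (70919880*√2 + 498695449*I)/(456*√2 + 3217*I) ≈ 1.5504e+5 - 97.758*I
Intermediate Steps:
r(f) = √2*√f (r(f) = √(2*f) = √2*√f)
j(x, U) = -11*U (j(x, U) = (-33*U)/3 = -11*U)
V(T, l) = (-30 + T)/(T + l)
(V(r(-4)/3 - 17/(-2), -18) + j(-24, 36))² = ((-30 + ((√2*√(-4))/3 - 17/(-2)))/(((√2*√(-4))/3 - 17/(-2)) - 18) - 11*36)² = ((-30 + ((√2*(2*I))*(⅓) - 17*(-½)))/(((√2*(2*I))*(⅓) - 17*(-½)) - 18) - 396)² = ((-30 + ((2*I*√2)*(⅓) + 17/2))/(((2*I*√2)*(⅓) + 17/2) - 18) - 396)² = ((-30 + (2*I*√2/3 + 17/2))/((2*I*√2/3 + 17/2) - 18) - 396)² = ((-30 + (17/2 + 2*I*√2/3))/((17/2 + 2*I*√2/3) - 18) - 396)² = ((-43/2 + 2*I*√2/3)/(-19/2 + 2*I*√2/3) - 396)² = (-396 + (-43/2 + 2*I*√2/3)/(-19/2 + 2*I*√2/3))²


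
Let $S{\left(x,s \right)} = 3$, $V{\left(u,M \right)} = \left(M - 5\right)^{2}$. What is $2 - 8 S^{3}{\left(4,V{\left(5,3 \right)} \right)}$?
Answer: $-214$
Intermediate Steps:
$V{\left(u,M \right)} = \left(-5 + M\right)^{2}$
$2 - 8 S^{3}{\left(4,V{\left(5,3 \right)} \right)} = 2 - 8 \cdot 3^{3} = 2 - 216 = -214$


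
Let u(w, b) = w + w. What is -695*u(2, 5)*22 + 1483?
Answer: -59677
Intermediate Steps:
u(w, b) = 2*w
-695*u(2, 5)*22 + 1483 = -695*2*2*22 + 1483 = -2780*22 + 1483 = -695*88 + 1483 = -61160 + 1483 = -59677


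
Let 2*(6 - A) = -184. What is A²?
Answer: 9604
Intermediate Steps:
A = 98 (A = 6 - ½*(-184) = 6 + 92 = 98)
A² = 98² = 9604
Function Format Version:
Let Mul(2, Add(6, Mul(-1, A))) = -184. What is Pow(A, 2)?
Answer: 9604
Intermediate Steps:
A = 98 (A = Add(6, Mul(Rational(-1, 2), -184)) = Add(6, 92) = 98)
Pow(A, 2) = Pow(98, 2) = 9604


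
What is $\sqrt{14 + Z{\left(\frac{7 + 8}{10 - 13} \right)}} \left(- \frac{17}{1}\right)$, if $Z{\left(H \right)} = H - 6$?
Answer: $- 17 \sqrt{3} \approx -29.445$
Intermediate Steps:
$Z{\left(H \right)} = -6 + H$
$\sqrt{14 + Z{\left(\frac{7 + 8}{10 - 13} \right)}} \left(- \frac{17}{1}\right) = \sqrt{14 - \left(6 - \frac{7 + 8}{10 - 13}\right)} \left(- \frac{17}{1}\right) = \sqrt{14 - \left(6 - \frac{15}{-3}\right)} \left(\left(-17\right) 1\right) = \sqrt{14 + \left(-6 + 15 \left(- \frac{1}{3}\right)\right)} \left(-17\right) = \sqrt{14 - 11} \left(-17\right) = \sqrt{3} \left(-17\right) = - 17 \sqrt{3}$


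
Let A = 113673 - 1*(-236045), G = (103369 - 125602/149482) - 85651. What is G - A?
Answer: -24814074801/74741 ≈ -3.3200e+5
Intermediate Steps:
G = 1324198237/74741 (G = (103369 - 125602*1/149482) - 85651 = (103369 - 62801/74741) - 85651 = 7725839628/74741 - 85651 = 1324198237/74741 ≈ 17717.)
A = 349718 (A = 113673 + 236045 = 349718)
G - A = 1324198237/74741 - 1*349718 = 1324198237/74741 - 349718 = -24814074801/74741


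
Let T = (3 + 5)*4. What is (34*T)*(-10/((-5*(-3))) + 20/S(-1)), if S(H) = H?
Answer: -67456/3 ≈ -22485.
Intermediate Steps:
T = 32 (T = 8*4 = 32)
(34*T)*(-10/((-5*(-3))) + 20/S(-1)) = (34*32)*(-10/((-5*(-3))) + 20/(-1)) = 1088*(-10/15 + 20*(-1)) = 1088*(-10*1/15 - 20) = 1088*(-2/3 - 20) = 1088*(-62/3) = -67456/3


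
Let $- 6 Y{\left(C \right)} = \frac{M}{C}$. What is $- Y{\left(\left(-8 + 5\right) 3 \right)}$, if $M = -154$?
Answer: $\frac{77}{27} \approx 2.8519$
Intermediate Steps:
$Y{\left(C \right)} = \frac{77}{3 C}$ ($Y{\left(C \right)} = - \frac{\left(-154\right) \frac{1}{C}}{6} = \frac{77}{3 C}$)
$- Y{\left(\left(-8 + 5\right) 3 \right)} = - \frac{77}{3 \left(-8 + 5\right) 3} = - \frac{77}{3 \left(\left(-3\right) 3\right)} = - \frac{77}{3 \left(-9\right)} = - \frac{77 \left(-1\right)}{3 \cdot 9} = \left(-1\right) \left(- \frac{77}{27}\right) = \frac{77}{27}$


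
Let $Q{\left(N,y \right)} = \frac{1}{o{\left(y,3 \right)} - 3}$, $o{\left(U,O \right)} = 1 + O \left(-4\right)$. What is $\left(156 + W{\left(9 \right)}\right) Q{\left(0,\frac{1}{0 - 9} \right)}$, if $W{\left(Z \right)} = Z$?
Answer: $- \frac{165}{14} \approx -11.786$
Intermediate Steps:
$o{\left(U,O \right)} = 1 - 4 O$
$Q{\left(N,y \right)} = - \frac{1}{14}$ ($Q{\left(N,y \right)} = \frac{1}{\left(1 - 12\right) - 3} = \frac{1}{-11 - 3} = \frac{1}{-14} = - \frac{1}{14}$)
$\left(156 + W{\left(9 \right)}\right) Q{\left(0,\frac{1}{0 - 9} \right)} = \left(156 + 9\right) \left(- \frac{1}{14}\right) = 165 \left(- \frac{1}{14}\right) = - \frac{165}{14}$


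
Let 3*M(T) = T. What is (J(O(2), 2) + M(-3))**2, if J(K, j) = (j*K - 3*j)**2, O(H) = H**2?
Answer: 9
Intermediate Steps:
M(T) = T/3
J(K, j) = (-3*j + K*j)**2 (J(K, j) = (K*j - 3*j)**2 = (-3*j + K*j)**2)
(J(O(2), 2) + M(-3))**2 = (2**2*(-3 + 2**2)**2 + (1/3)*(-3))**2 = (4*(-3 + 4)**2 - 1)**2 = (4*1**2 - 1)**2 = (4*1 - 1)**2 = (4 - 1)**2 = 3**2 = 9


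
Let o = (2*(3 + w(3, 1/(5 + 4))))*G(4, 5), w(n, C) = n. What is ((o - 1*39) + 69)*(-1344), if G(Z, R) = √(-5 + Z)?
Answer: -40320 - 16128*I ≈ -40320.0 - 16128.0*I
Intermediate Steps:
o = 12*I (o = (2*(3 + 3))*√(-5 + 4) = (2*6)*√(-1) = 12*I ≈ 12.0*I)
((o - 1*39) + 69)*(-1344) = ((12*I - 1*39) + 69)*(-1344) = ((12*I - 39) + 69)*(-1344) = ((-39 + 12*I) + 69)*(-1344) = (30 + 12*I)*(-1344) = -40320 - 16128*I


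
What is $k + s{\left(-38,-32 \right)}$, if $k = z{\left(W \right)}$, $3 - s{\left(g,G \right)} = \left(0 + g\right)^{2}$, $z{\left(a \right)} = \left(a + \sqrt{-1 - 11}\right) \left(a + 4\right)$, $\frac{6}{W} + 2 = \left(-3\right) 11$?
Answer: $- \frac{1766029}{1225} + \frac{268 i \sqrt{3}}{35} \approx -1441.7 + 13.263 i$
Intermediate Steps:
$W = - \frac{6}{35}$ ($W = \frac{6}{-2 - 33} = \frac{6}{-35} = 6 \left(- \frac{1}{35}\right) = - \frac{6}{35} \approx -0.17143$)
$z{\left(a \right)} = \left(4 + a\right) \left(a + 2 i \sqrt{3}\right)$ ($z{\left(a \right)} = \left(a + \sqrt{-12}\right) \left(4 + a\right) = \left(a + 2 i \sqrt{3}\right) \left(4 + a\right) = \left(4 + a\right) \left(a + 2 i \sqrt{3}\right)$)
$s{\left(g,G \right)} = 3 - g^{2}$ ($s{\left(g,G \right)} = 3 - \left(0 + g\right)^{2} = 3 - g^{2}$)
$k = - \frac{804}{1225} + \frac{268 i \sqrt{3}}{35}$ ($k = \left(- \frac{6}{35}\right)^{2} + 4 \left(- \frac{6}{35}\right) + 8 i \sqrt{3} + 2 i \left(- \frac{6}{35}\right) \sqrt{3} = \frac{36}{1225} - \frac{24}{35} + 8 i \sqrt{3} - \frac{12 i \sqrt{3}}{35} = - \frac{804}{1225} + \frac{268 i \sqrt{3}}{35} \approx -0.65633 + 13.263 i$)
$k + s{\left(-38,-32 \right)} = \left(- \frac{804}{1225} + \frac{268 i \sqrt{3}}{35}\right) + \left(3 - \left(-38\right)^{2}\right) = \left(- \frac{804}{1225} + \frac{268 i \sqrt{3}}{35}\right) + \left(3 - 1444\right) = \left(- \frac{804}{1225} + \frac{268 i \sqrt{3}}{35}\right) - 1441 = - \frac{1766029}{1225} + \frac{268 i \sqrt{3}}{35}$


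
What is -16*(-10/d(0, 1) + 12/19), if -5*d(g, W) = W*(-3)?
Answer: 14624/57 ≈ 256.56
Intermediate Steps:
d(g, W) = 3*W/5 (d(g, W) = -W*(-3)/5 = -(-3)*W/5 = 3*W/5)
-16*(-10/d(0, 1) + 12/19) = -16*(-10/((⅗)*1) + 12/19) = -16*(-10/⅗ + 12*(1/19)) = -16*(-10*5/3 + 12/19) = -16*(-50/3 + 12/19) = -16*(-914/57) = 14624/57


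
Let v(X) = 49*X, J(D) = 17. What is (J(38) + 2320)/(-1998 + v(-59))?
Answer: -2337/4889 ≈ -0.47801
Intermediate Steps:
(J(38) + 2320)/(-1998 + v(-59)) = (17 + 2320)/(-1998 + 49*(-59)) = 2337/(-1998 - 2891) = 2337/(-4889) = 2337*(-1/4889) = -2337/4889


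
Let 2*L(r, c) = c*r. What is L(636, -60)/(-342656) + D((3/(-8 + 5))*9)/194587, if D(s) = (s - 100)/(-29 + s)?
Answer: 8820044249/158356457296 ≈ 0.055697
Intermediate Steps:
L(r, c) = c*r/2 (L(r, c) = (c*r)/2 = c*r/2)
D(s) = (-100 + s)/(-29 + s)
L(636, -60)/(-342656) + D((3/(-8 + 5))*9)/194587 = ((½)*(-60)*636)/(-342656) + ((-100 + (3/(-8 + 5))*9)/(-29 + (3/(-8 + 5))*9))/194587 = -19080*(-1/342656) + ((-100 + (3/(-3))*9)/(-29 + (3/(-3))*9))*(1/194587) = 2385/42832 + ((-100 - ⅓*3*9)/(-29 - ⅓*3*9))*(1/194587) = 2385/42832 + ((-100 - 1*9)/(-29 - 1*9))*(1/194587) = 2385/42832 + ((-100 - 9)/(-29 - 9))*(1/194587) = 2385/42832 + (-109/(-38))*(1/194587) = 2385/42832 - 1/38*(-109)*(1/194587) = 2385/42832 + (109/38)*(1/194587) = 2385/42832 + 109/7394306 = 8820044249/158356457296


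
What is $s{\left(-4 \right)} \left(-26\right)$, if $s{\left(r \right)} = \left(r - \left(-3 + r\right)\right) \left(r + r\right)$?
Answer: $624$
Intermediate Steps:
$s{\left(r \right)} = 6 r$ ($s{\left(r \right)} = 3 \cdot 2 r = 6 r$)
$s{\left(-4 \right)} \left(-26\right) = 6 \left(-4\right) \left(-26\right) = \left(-24\right) \left(-26\right) = 624$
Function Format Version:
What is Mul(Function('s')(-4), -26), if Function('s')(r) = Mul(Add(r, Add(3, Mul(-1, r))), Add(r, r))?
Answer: 624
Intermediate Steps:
Function('s')(r) = Mul(6, r) (Function('s')(r) = Mul(3, Mul(2, r)) = Mul(6, r))
Mul(Function('s')(-4), -26) = Mul(Mul(6, -4), -26) = Mul(-24, -26) = 624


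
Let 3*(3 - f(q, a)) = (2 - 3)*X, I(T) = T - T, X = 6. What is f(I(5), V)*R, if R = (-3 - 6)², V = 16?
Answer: 405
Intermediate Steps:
I(T) = 0
R = 81 (R = (-9)² = 81)
f(q, a) = 5 (f(q, a) = 3 - (2 - 3)*6/3 = 3 - (-1)*6/3 = 3 - ⅓*(-6) = 3 + 2 = 5)
f(I(5), V)*R = 5*81 = 405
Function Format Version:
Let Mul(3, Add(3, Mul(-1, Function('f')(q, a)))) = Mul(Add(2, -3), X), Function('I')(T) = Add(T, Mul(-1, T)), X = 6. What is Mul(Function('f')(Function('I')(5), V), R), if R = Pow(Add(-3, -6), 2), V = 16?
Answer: 405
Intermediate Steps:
Function('I')(T) = 0
R = 81 (R = Pow(-9, 2) = 81)
Function('f')(q, a) = 5 (Function('f')(q, a) = Add(3, Mul(Rational(-1, 3), Mul(Add(2, -3), 6))) = Add(3, Mul(Rational(-1, 3), Mul(-1, 6))) = Add(3, Mul(Rational(-1, 3), -6)) = Add(3, 2) = 5)
Mul(Function('f')(Function('I')(5), V), R) = Mul(5, 81) = 405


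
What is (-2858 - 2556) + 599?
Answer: -4815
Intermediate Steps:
(-2858 - 2556) + 599 = -5414 + 599 = -4815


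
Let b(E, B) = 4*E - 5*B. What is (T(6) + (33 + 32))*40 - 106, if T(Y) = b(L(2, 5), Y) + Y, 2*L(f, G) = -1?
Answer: 1454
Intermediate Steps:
L(f, G) = -½ (L(f, G) = (½)*(-1) = -½)
b(E, B) = -5*B + 4*E
T(Y) = -2 - 4*Y (T(Y) = (-5*Y + 4*(-½)) + Y = (-5*Y - 2) + Y = (-2 - 5*Y) + Y = -2 - 4*Y)
(T(6) + (33 + 32))*40 - 106 = ((-2 - 4*6) + (33 + 32))*40 - 106 = ((-2 - 24) + 65)*40 - 106 = (-26 + 65)*40 - 106 = 39*40 - 106 = 1560 - 106 = 1454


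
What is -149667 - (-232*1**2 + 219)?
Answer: -149654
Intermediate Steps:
-149667 - (-232*1**2 + 219) = -149667 - (-232*1 + 219) = -149667 - (-232 + 219) = -149667 - 1*(-13) = -149667 + 13 = -149654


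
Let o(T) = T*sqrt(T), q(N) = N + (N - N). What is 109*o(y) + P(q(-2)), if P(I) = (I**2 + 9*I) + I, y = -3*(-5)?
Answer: -16 + 1635*sqrt(15) ≈ 6316.3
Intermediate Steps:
y = 15
q(N) = N (q(N) = N + 0 = N)
P(I) = I**2 + 10*I
o(T) = T**(3/2)
109*o(y) + P(q(-2)) = 109*15**(3/2) - 2*(10 - 2) = 109*(15*sqrt(15)) - 2*8 = 1635*sqrt(15) - 16 = -16 + 1635*sqrt(15)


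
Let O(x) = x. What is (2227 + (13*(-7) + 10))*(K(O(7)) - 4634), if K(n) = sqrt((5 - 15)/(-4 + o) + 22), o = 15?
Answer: -9944564 + 4292*sqrt(638)/11 ≈ -9.9347e+6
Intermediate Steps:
K(n) = 2*sqrt(638)/11 (K(n) = sqrt((5 - 15)/(-4 + 15) + 22) = sqrt(-10/11 + 22) = sqrt(232/11) = 2*sqrt(638)/11)
(2227 + (13*(-7) + 10))*(K(O(7)) - 4634) = (2227 + (13*(-7) + 10))*(2*sqrt(638)/11 - 4634) = (2227 + (-91 + 10))*(-4634 + 2*sqrt(638)/11) = (2227 - 81)*(-4634 + 2*sqrt(638)/11) = 2146*(-4634 + 2*sqrt(638)/11) = -9944564 + 4292*sqrt(638)/11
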